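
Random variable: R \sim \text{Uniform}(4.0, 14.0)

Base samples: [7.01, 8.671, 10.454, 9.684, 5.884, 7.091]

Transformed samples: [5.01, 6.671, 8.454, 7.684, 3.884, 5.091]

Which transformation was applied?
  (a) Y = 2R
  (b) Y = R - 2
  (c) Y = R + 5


Checking option (b) Y = R - 2:
  R = 7.01 -> Y = 5.01 ✓
  R = 8.671 -> Y = 6.671 ✓
  R = 10.454 -> Y = 8.454 ✓
All samples match this transformation.

(b) R - 2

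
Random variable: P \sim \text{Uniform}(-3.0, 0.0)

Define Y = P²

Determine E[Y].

Using E[X²] = Var(X) + (E[X])²:
E[P] = -1.5
Var(P) = (0 + 3)^2/12 = 0.75
E[P²] = 0.75 + (-1.5)² = 0.75 + 2.25 = 3

3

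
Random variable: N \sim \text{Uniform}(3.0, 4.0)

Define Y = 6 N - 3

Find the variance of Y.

For Y = aN + b: Var(Y) = a² * Var(N)
Var(N) = (4 - 3)^2/12 = 0.083333333
Var(Y) = 6² * 0.083333333 = 36 * 0.083333333 = 3

3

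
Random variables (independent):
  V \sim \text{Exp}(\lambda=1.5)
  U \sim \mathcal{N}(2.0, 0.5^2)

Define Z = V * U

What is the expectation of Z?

For independent RVs: E[XY] = E[X]*E[Y]
E[V] = 0.66666667
E[U] = 2
E[Z] = 0.66666667 * 2 = 1.3333333

1.3333333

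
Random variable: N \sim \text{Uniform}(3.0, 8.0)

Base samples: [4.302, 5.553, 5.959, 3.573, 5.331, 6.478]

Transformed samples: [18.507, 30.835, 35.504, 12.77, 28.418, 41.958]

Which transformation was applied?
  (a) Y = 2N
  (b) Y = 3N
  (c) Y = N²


Checking option (c) Y = N²:
  N = 4.302 -> Y = 18.507 ✓
  N = 5.553 -> Y = 30.835 ✓
  N = 5.959 -> Y = 35.504 ✓
All samples match this transformation.

(c) N²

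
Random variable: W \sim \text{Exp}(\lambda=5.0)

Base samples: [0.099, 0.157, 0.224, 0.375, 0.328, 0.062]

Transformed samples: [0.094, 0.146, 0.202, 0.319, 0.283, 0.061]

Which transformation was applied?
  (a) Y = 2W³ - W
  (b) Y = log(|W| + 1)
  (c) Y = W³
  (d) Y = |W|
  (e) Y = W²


Checking option (b) Y = log(|W| + 1):
  W = 0.099 -> Y = 0.094 ✓
  W = 0.157 -> Y = 0.146 ✓
  W = 0.224 -> Y = 0.202 ✓
All samples match this transformation.

(b) log(|W| + 1)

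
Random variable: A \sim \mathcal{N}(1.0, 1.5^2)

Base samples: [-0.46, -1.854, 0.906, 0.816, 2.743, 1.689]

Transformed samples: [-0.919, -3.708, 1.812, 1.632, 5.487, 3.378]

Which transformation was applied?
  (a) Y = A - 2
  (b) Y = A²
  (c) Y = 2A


Checking option (c) Y = 2A:
  A = -0.46 -> Y = -0.919 ✓
  A = -1.854 -> Y = -3.708 ✓
  A = 0.906 -> Y = 1.812 ✓
All samples match this transformation.

(c) 2A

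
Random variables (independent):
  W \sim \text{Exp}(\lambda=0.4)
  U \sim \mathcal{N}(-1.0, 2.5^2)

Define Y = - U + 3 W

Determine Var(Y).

For independent RVs: Var(aX + bY) = a²Var(X) + b²Var(Y)
Var(W) = 6.25
Var(U) = 6.25
Var(Y) = 3²*6.25 + (-1)²*6.25
= 9*6.25 + 1*6.25 = 62.5

62.5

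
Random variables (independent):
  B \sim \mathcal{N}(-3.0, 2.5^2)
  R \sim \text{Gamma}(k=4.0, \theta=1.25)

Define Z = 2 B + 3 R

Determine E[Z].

E[Z] = 2*E[B] + 3*E[R]
E[B] = -3
E[R] = 5
E[Z] = 2*(-3) + 3*5 = 9

9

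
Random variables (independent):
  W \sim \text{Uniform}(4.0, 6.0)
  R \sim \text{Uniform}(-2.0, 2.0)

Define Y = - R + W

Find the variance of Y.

For independent RVs: Var(aX + bY) = a²Var(X) + b²Var(Y)
Var(W) = 0.33333333
Var(R) = 1.3333333
Var(Y) = 1²*0.33333333 + (-1)²*1.3333333
= 1*0.33333333 + 1*1.3333333 = 1.6666667

1.6666667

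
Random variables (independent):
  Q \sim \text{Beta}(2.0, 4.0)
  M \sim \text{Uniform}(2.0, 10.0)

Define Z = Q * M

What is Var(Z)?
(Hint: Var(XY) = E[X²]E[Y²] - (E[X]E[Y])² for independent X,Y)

Var(XY) = E[X²]E[Y²] - (E[X]E[Y])²
E[Q] = 0.33333333, Var(Q) = 0.031746032
E[M] = 6, Var(M) = 5.3333333
E[Q²] = 0.031746032 + 0.33333333² = 0.14285714
E[M²] = 5.3333333 + 6² = 41.333333
Var(Z) = 0.14285714*41.333333 - (0.33333333*6)²
= 5.9047619 - 4 = 1.9047619

1.9047619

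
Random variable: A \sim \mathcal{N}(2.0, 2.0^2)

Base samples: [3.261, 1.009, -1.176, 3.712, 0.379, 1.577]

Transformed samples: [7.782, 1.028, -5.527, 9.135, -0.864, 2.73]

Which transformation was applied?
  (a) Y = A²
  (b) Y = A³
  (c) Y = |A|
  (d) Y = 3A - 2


Checking option (d) Y = 3A - 2:
  A = 3.261 -> Y = 7.782 ✓
  A = 1.009 -> Y = 1.028 ✓
  A = -1.176 -> Y = -5.527 ✓
All samples match this transformation.

(d) 3A - 2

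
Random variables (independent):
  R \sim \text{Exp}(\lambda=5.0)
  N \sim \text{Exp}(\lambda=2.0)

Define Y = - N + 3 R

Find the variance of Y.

For independent RVs: Var(aX + bY) = a²Var(X) + b²Var(Y)
Var(R) = 0.04
Var(N) = 0.25
Var(Y) = 3²*0.04 + (-1)²*0.25
= 9*0.04 + 1*0.25 = 0.61

0.61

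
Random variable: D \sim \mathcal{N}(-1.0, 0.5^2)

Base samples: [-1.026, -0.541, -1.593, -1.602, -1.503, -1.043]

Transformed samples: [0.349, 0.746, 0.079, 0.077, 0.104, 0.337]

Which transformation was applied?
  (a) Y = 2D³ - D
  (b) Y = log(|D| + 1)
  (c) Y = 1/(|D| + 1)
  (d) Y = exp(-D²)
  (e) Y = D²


Checking option (d) Y = exp(-D²):
  D = -1.026 -> Y = 0.349 ✓
  D = -0.541 -> Y = 0.746 ✓
  D = -1.593 -> Y = 0.079 ✓
All samples match this transformation.

(d) exp(-D²)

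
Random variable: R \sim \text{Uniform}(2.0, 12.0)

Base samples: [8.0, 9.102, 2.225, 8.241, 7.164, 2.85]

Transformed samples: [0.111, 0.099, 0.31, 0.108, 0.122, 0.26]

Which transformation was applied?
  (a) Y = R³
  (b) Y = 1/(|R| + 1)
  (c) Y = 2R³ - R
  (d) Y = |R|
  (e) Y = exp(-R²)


Checking option (b) Y = 1/(|R| + 1):
  R = 8.0 -> Y = 0.111 ✓
  R = 9.102 -> Y = 0.099 ✓
  R = 2.225 -> Y = 0.31 ✓
All samples match this transformation.

(b) 1/(|R| + 1)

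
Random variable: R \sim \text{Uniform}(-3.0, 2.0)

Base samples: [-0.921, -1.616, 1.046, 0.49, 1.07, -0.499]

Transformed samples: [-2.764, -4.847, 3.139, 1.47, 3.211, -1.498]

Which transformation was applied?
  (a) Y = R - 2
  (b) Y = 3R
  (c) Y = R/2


Checking option (b) Y = 3R:
  R = -0.921 -> Y = -2.764 ✓
  R = -1.616 -> Y = -4.847 ✓
  R = 1.046 -> Y = 3.139 ✓
All samples match this transformation.

(b) 3R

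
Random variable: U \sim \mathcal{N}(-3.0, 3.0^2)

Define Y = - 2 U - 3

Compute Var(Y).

For Y = aU + b: Var(Y) = a² * Var(U)
Var(U) = 3.0^2 = 9
Var(Y) = (-2)² * 9 = 4 * 9 = 36

36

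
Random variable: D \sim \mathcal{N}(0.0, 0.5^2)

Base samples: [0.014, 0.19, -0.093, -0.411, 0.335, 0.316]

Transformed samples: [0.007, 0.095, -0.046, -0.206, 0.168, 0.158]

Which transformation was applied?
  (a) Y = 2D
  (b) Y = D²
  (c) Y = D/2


Checking option (c) Y = D/2:
  D = 0.014 -> Y = 0.007 ✓
  D = 0.19 -> Y = 0.095 ✓
  D = -0.093 -> Y = -0.046 ✓
All samples match this transformation.

(c) D/2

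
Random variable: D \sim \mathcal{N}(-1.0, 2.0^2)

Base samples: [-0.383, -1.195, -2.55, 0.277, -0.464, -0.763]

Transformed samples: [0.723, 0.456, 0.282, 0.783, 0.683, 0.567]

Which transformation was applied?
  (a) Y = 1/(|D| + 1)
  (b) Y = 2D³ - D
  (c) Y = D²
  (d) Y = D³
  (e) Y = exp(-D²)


Checking option (a) Y = 1/(|D| + 1):
  D = -0.383 -> Y = 0.723 ✓
  D = -1.195 -> Y = 0.456 ✓
  D = -2.55 -> Y = 0.282 ✓
All samples match this transformation.

(a) 1/(|D| + 1)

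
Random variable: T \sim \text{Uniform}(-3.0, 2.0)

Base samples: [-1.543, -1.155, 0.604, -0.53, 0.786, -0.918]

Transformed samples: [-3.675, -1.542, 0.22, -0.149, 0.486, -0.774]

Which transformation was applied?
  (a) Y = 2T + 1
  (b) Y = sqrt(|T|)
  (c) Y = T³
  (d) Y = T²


Checking option (c) Y = T³:
  T = -1.543 -> Y = -3.675 ✓
  T = -1.155 -> Y = -1.542 ✓
  T = 0.604 -> Y = 0.22 ✓
All samples match this transformation.

(c) T³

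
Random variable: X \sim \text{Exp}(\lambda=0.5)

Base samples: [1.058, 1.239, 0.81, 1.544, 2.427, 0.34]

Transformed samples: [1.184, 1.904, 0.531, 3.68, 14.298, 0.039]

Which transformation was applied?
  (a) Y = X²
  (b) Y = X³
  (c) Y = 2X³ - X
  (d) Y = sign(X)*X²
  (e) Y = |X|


Checking option (b) Y = X³:
  X = 1.058 -> Y = 1.184 ✓
  X = 1.239 -> Y = 1.904 ✓
  X = 0.81 -> Y = 0.531 ✓
All samples match this transformation.

(b) X³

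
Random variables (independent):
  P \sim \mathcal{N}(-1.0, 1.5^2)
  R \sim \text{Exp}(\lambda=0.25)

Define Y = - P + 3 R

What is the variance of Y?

For independent RVs: Var(aX + bY) = a²Var(X) + b²Var(Y)
Var(P) = 2.25
Var(R) = 16
Var(Y) = (-1)²*2.25 + 3²*16
= 1*2.25 + 9*16 = 146.25

146.25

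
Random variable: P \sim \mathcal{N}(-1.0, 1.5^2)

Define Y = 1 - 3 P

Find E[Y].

For Y = -3P + 1:
E[Y] = -3 * E[P] + 1
E[P] = -1.0 = -1
E[Y] = -3 * (-1) + 1 = 4

4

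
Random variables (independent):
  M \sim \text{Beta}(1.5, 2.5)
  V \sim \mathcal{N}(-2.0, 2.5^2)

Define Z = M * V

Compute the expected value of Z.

For independent RVs: E[XY] = E[X]*E[Y]
E[M] = 0.375
E[V] = -2
E[Z] = 0.375 * (-2) = -0.75

-0.75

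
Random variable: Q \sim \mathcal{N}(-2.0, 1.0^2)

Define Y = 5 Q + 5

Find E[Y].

For Y = 5Q + 5:
E[Y] = 5 * E[Q] + 5
E[Q] = -2.0 = -2
E[Y] = 5 * (-2) + 5 = -5

-5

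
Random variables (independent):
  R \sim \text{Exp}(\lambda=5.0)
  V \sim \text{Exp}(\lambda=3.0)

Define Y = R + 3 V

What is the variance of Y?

For independent RVs: Var(aX + bY) = a²Var(X) + b²Var(Y)
Var(R) = 0.04
Var(V) = 0.11111111
Var(Y) = 1²*0.04 + 3²*0.11111111
= 1*0.04 + 9*0.11111111 = 1.04

1.04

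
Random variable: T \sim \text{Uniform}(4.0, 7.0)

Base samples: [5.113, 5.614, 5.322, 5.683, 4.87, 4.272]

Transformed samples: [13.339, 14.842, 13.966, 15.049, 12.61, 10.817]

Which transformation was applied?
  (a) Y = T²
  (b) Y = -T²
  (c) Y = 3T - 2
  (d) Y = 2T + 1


Checking option (c) Y = 3T - 2:
  T = 5.113 -> Y = 13.339 ✓
  T = 5.614 -> Y = 14.842 ✓
  T = 5.322 -> Y = 13.966 ✓
All samples match this transformation.

(c) 3T - 2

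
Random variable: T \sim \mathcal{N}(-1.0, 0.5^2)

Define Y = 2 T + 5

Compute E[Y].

For Y = 2T + 5:
E[Y] = 2 * E[T] + 5
E[T] = -1.0 = -1
E[Y] = 2 * (-1) + 5 = 3

3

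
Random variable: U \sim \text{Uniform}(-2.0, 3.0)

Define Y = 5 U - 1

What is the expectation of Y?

For Y = 5U - 1:
E[Y] = 5 * E[U] - 1
E[U] = (-2 + 3)/2 = 0.5
E[Y] = 5 * 0.5 - 1 = 1.5

1.5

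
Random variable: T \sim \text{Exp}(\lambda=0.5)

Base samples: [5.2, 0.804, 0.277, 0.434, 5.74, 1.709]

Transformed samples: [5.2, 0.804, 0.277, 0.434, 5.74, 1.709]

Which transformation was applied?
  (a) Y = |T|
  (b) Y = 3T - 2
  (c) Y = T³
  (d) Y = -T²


Checking option (a) Y = |T|:
  T = 5.2 -> Y = 5.2 ✓
  T = 0.804 -> Y = 0.804 ✓
  T = 0.277 -> Y = 0.277 ✓
All samples match this transformation.

(a) |T|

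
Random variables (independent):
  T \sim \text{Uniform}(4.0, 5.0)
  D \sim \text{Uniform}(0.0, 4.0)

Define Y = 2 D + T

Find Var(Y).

For independent RVs: Var(aX + bY) = a²Var(X) + b²Var(Y)
Var(T) = 0.083333333
Var(D) = 1.3333333
Var(Y) = 1²*0.083333333 + 2²*1.3333333
= 1*0.083333333 + 4*1.3333333 = 5.4166667

5.4166667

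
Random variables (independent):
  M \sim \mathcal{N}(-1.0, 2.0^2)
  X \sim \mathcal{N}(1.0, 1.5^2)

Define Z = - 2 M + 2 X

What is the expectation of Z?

E[Z] = -2*E[M] + 2*E[X]
E[M] = -1
E[X] = 1
E[Z] = -2*(-1) + 2*1 = 4

4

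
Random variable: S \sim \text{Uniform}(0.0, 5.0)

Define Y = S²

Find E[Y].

E[S²] = Var(S) + (E[S])² = 2.0833333 + 6.25 = 8.3333333

8.3333333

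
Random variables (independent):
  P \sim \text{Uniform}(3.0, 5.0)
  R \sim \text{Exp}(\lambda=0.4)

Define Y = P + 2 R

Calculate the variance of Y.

For independent RVs: Var(aX + bY) = a²Var(X) + b²Var(Y)
Var(P) = 0.33333333
Var(R) = 6.25
Var(Y) = 1²*0.33333333 + 2²*6.25
= 1*0.33333333 + 4*6.25 = 25.333333

25.333333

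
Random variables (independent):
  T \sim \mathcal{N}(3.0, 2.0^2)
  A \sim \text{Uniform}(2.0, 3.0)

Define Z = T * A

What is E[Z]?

For independent RVs: E[XY] = E[X]*E[Y]
E[T] = 3
E[A] = 2.5
E[Z] = 3 * 2.5 = 7.5

7.5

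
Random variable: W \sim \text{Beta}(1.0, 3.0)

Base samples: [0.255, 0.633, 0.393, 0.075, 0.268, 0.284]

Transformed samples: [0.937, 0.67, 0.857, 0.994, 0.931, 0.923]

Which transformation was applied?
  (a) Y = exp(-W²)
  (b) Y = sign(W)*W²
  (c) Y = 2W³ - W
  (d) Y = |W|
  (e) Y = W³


Checking option (a) Y = exp(-W²):
  W = 0.255 -> Y = 0.937 ✓
  W = 0.633 -> Y = 0.67 ✓
  W = 0.393 -> Y = 0.857 ✓
All samples match this transformation.

(a) exp(-W²)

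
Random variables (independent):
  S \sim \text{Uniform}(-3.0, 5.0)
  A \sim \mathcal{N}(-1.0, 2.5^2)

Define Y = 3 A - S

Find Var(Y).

For independent RVs: Var(aX + bY) = a²Var(X) + b²Var(Y)
Var(S) = 5.3333333
Var(A) = 6.25
Var(Y) = (-1)²*5.3333333 + 3²*6.25
= 1*5.3333333 + 9*6.25 = 61.583333

61.583333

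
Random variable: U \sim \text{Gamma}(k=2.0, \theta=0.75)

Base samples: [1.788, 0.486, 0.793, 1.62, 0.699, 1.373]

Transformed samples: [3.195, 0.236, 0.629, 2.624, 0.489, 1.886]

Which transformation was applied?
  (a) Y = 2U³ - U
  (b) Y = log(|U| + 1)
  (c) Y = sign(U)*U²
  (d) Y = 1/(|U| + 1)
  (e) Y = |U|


Checking option (c) Y = sign(U)*U²:
  U = 1.788 -> Y = 3.195 ✓
  U = 0.486 -> Y = 0.236 ✓
  U = 0.793 -> Y = 0.629 ✓
All samples match this transformation.

(c) sign(U)*U²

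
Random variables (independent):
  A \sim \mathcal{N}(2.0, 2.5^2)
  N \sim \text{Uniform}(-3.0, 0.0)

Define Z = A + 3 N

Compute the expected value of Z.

E[Z] = 1*E[A] + 3*E[N]
E[A] = 2
E[N] = -1.5
E[Z] = 1*2 + 3*(-1.5) = -2.5

-2.5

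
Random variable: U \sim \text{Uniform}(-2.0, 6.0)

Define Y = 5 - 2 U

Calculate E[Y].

For Y = -2U + 5:
E[Y] = -2 * E[U] + 5
E[U] = (-2 + 6)/2 = 2
E[Y] = -2 * 2 + 5 = 1

1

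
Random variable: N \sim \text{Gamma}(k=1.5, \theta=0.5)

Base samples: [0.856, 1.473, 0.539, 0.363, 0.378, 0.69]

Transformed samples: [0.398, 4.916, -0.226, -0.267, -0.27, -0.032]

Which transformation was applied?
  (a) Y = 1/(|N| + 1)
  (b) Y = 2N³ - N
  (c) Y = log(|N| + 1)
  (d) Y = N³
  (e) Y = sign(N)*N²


Checking option (b) Y = 2N³ - N:
  N = 0.856 -> Y = 0.398 ✓
  N = 1.473 -> Y = 4.916 ✓
  N = 0.539 -> Y = -0.226 ✓
All samples match this transformation.

(b) 2N³ - N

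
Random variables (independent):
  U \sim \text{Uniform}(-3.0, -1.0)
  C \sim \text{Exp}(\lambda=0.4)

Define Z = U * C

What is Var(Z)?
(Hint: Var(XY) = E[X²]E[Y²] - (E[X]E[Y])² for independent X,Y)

Var(XY) = E[X²]E[Y²] - (E[X]E[Y])²
E[U] = -2, Var(U) = 0.33333333
E[C] = 2.5, Var(C) = 6.25
E[U²] = 0.33333333 + (-2)² = 4.3333333
E[C²] = 6.25 + 2.5² = 12.5
Var(Z) = 4.3333333*12.5 - (-2*2.5)²
= 54.166667 - 25 = 29.166667

29.166667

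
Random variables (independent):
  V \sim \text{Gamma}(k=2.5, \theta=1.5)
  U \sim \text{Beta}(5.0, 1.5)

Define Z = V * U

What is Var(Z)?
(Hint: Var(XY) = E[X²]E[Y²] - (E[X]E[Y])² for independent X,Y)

Var(XY) = E[X²]E[Y²] - (E[X]E[Y])²
E[V] = 3.75, Var(V) = 5.625
E[U] = 0.76923077, Var(U) = 0.023668639
E[V²] = 5.625 + 3.75² = 19.6875
E[U²] = 0.023668639 + 0.76923077² = 0.61538462
Var(Z) = 19.6875*0.61538462 - (3.75*0.76923077)²
= 12.115385 - 8.3210059 = 3.7943787

3.7943787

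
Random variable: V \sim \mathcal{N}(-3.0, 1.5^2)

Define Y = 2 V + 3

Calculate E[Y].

For Y = 2V + 3:
E[Y] = 2 * E[V] + 3
E[V] = -3.0 = -3
E[Y] = 2 * (-3) + 3 = -3

-3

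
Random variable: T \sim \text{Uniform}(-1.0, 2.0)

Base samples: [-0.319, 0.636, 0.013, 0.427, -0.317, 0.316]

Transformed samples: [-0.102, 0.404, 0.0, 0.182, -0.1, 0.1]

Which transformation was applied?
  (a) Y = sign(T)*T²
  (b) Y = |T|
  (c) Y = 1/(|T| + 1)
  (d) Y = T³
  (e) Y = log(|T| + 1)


Checking option (a) Y = sign(T)*T²:
  T = -0.319 -> Y = -0.102 ✓
  T = 0.636 -> Y = 0.404 ✓
  T = 0.013 -> Y = 0.0 ✓
All samples match this transformation.

(a) sign(T)*T²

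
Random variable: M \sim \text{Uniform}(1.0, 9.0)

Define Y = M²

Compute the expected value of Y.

Using E[X²] = Var(X) + (E[X])²:
E[M] = 5
Var(M) = (9 - 1)^2/12 = 5.3333333
E[M²] = 5.3333333 + 5² = 5.3333333 + 25 = 30.333333

30.333333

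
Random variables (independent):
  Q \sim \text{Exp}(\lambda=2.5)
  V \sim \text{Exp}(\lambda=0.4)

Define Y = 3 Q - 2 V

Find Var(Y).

For independent RVs: Var(aX + bY) = a²Var(X) + b²Var(Y)
Var(Q) = 0.16
Var(V) = 6.25
Var(Y) = 3²*0.16 + (-2)²*6.25
= 9*0.16 + 4*6.25 = 26.44

26.44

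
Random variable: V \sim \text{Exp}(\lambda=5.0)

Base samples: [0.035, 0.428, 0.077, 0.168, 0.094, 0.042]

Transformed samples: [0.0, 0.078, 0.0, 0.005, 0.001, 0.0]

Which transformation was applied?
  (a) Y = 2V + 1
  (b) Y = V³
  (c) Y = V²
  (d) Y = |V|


Checking option (b) Y = V³:
  V = 0.035 -> Y = 0.0 ✓
  V = 0.428 -> Y = 0.078 ✓
  V = 0.077 -> Y = 0.0 ✓
All samples match this transformation.

(b) V³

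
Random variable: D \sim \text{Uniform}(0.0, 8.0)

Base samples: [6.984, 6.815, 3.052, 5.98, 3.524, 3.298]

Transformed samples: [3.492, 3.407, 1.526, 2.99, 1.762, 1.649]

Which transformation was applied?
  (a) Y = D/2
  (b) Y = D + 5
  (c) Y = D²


Checking option (a) Y = D/2:
  D = 6.984 -> Y = 3.492 ✓
  D = 6.815 -> Y = 3.407 ✓
  D = 3.052 -> Y = 1.526 ✓
All samples match this transformation.

(a) D/2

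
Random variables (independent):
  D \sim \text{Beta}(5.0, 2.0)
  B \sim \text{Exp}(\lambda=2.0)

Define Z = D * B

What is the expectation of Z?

For independent RVs: E[XY] = E[X]*E[Y]
E[D] = 0.71428571
E[B] = 0.5
E[Z] = 0.71428571 * 0.5 = 0.35714286

0.35714286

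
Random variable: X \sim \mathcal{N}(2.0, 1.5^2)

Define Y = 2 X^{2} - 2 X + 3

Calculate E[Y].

E[Y] = 2*E[X²] - 2*E[X] + 3
E[X] = 2
E[X²] = Var(X) + (E[X])² = 2.25 + 4 = 6.25
E[Y] = 2*6.25 - 2*2 + 3 = 11.5

11.5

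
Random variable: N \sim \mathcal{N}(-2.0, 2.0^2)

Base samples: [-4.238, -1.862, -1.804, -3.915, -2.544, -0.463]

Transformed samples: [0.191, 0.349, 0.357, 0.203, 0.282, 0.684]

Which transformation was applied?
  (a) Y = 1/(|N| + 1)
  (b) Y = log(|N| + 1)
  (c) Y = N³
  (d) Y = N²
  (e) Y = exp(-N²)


Checking option (a) Y = 1/(|N| + 1):
  N = -4.238 -> Y = 0.191 ✓
  N = -1.862 -> Y = 0.349 ✓
  N = -1.804 -> Y = 0.357 ✓
All samples match this transformation.

(a) 1/(|N| + 1)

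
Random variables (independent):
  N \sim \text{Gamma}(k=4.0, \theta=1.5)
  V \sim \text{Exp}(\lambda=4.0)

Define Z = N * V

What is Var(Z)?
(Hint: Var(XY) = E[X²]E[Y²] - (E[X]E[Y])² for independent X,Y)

Var(XY) = E[X²]E[Y²] - (E[X]E[Y])²
E[N] = 6, Var(N) = 9
E[V] = 0.25, Var(V) = 0.0625
E[N²] = 9 + 6² = 45
E[V²] = 0.0625 + 0.25² = 0.125
Var(Z) = 45*0.125 - (6*0.25)²
= 5.625 - 2.25 = 3.375

3.375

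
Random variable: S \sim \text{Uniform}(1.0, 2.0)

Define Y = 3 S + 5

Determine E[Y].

For Y = 3S + 5:
E[Y] = 3 * E[S] + 5
E[S] = (1 + 2)/2 = 1.5
E[Y] = 3 * 1.5 + 5 = 9.5

9.5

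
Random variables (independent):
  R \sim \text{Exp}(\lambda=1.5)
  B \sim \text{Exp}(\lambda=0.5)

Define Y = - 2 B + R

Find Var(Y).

For independent RVs: Var(aX + bY) = a²Var(X) + b²Var(Y)
Var(R) = 0.44444444
Var(B) = 4
Var(Y) = 1²*0.44444444 + (-2)²*4
= 1*0.44444444 + 4*4 = 16.444444

16.444444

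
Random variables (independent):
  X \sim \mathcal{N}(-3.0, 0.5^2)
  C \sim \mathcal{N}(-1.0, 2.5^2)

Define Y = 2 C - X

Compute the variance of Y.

For independent RVs: Var(aX + bY) = a²Var(X) + b²Var(Y)
Var(X) = 0.25
Var(C) = 6.25
Var(Y) = (-1)²*0.25 + 2²*6.25
= 1*0.25 + 4*6.25 = 25.25

25.25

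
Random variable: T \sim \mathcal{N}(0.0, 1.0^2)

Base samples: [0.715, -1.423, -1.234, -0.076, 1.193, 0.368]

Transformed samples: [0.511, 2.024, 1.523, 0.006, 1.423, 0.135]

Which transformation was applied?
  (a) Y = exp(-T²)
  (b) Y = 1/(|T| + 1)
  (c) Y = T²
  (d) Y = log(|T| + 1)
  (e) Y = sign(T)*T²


Checking option (c) Y = T²:
  T = 0.715 -> Y = 0.511 ✓
  T = -1.423 -> Y = 2.024 ✓
  T = -1.234 -> Y = 1.523 ✓
All samples match this transformation.

(c) T²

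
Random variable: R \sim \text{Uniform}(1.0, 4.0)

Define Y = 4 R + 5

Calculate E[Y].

For Y = 4R + 5:
E[Y] = 4 * E[R] + 5
E[R] = (1 + 4)/2 = 2.5
E[Y] = 4 * 2.5 + 5 = 15

15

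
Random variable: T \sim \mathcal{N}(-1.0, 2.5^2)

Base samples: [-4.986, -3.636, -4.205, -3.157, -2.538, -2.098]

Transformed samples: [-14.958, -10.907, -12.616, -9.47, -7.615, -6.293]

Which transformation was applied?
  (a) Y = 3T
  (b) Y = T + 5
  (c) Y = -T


Checking option (a) Y = 3T:
  T = -4.986 -> Y = -14.958 ✓
  T = -3.636 -> Y = -10.907 ✓
  T = -4.205 -> Y = -12.616 ✓
All samples match this transformation.

(a) 3T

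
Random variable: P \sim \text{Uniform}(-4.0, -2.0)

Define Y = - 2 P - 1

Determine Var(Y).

For Y = aP + b: Var(Y) = a² * Var(P)
Var(P) = (-2 + 4)^2/12 = 0.33333333
Var(Y) = (-2)² * 0.33333333 = 4 * 0.33333333 = 1.3333333

1.3333333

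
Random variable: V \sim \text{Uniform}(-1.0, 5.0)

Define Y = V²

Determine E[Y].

E[V²] = Var(V) + (E[V])² = 3 + 4 = 7

7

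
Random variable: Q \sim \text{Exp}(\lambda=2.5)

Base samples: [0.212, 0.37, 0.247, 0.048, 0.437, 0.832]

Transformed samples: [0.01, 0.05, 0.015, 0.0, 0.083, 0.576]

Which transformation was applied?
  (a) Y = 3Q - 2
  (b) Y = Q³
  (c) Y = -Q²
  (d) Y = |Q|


Checking option (b) Y = Q³:
  Q = 0.212 -> Y = 0.01 ✓
  Q = 0.37 -> Y = 0.05 ✓
  Q = 0.247 -> Y = 0.015 ✓
All samples match this transformation.

(b) Q³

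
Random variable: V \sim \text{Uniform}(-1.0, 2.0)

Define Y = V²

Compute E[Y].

E[V²] = Var(V) + (E[V])² = 0.75 + 0.25 = 1

1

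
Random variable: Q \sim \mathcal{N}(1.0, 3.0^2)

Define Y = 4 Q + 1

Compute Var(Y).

For Y = aQ + b: Var(Y) = a² * Var(Q)
Var(Q) = 3.0^2 = 9
Var(Y) = 4² * 9 = 16 * 9 = 144

144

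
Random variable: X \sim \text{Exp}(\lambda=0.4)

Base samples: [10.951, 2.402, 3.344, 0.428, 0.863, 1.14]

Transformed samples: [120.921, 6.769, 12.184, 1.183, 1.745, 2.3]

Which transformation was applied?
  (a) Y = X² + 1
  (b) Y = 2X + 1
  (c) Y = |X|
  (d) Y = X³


Checking option (a) Y = X² + 1:
  X = 10.951 -> Y = 120.921 ✓
  X = 2.402 -> Y = 6.769 ✓
  X = 3.344 -> Y = 12.184 ✓
All samples match this transformation.

(a) X² + 1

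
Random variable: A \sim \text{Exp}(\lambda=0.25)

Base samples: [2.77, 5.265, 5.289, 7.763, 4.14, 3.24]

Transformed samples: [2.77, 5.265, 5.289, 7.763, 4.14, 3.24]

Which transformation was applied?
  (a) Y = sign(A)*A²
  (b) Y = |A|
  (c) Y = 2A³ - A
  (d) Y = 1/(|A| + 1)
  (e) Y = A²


Checking option (b) Y = |A|:
  A = 2.77 -> Y = 2.77 ✓
  A = 5.265 -> Y = 5.265 ✓
  A = 5.289 -> Y = 5.289 ✓
All samples match this transformation.

(b) |A|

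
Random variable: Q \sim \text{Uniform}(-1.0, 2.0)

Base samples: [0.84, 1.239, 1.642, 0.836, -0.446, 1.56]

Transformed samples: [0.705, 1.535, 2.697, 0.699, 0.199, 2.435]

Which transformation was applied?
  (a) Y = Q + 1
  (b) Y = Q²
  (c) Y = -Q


Checking option (b) Y = Q²:
  Q = 0.84 -> Y = 0.705 ✓
  Q = 1.239 -> Y = 1.535 ✓
  Q = 1.642 -> Y = 2.697 ✓
All samples match this transformation.

(b) Q²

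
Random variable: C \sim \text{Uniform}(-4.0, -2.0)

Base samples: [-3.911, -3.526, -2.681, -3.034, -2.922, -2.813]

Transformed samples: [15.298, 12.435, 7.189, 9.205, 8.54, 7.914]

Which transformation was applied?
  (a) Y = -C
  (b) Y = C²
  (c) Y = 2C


Checking option (b) Y = C²:
  C = -3.911 -> Y = 15.298 ✓
  C = -3.526 -> Y = 12.435 ✓
  C = -2.681 -> Y = 7.189 ✓
All samples match this transformation.

(b) C²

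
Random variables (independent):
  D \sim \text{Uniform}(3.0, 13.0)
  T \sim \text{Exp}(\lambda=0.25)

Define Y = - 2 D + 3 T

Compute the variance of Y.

For independent RVs: Var(aX + bY) = a²Var(X) + b²Var(Y)
Var(D) = 8.3333333
Var(T) = 16
Var(Y) = (-2)²*8.3333333 + 3²*16
= 4*8.3333333 + 9*16 = 177.33333

177.33333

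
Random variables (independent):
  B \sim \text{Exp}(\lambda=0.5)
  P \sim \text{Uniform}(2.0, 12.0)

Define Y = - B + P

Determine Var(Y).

For independent RVs: Var(aX + bY) = a²Var(X) + b²Var(Y)
Var(B) = 4
Var(P) = 8.3333333
Var(Y) = (-1)²*4 + 1²*8.3333333
= 1*4 + 1*8.3333333 = 12.333333

12.333333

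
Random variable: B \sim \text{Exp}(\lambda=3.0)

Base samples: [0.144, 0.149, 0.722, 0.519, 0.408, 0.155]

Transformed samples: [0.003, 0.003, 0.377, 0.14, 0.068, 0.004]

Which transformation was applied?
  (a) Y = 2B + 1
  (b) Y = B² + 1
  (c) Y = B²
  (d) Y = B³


Checking option (d) Y = B³:
  B = 0.144 -> Y = 0.003 ✓
  B = 0.149 -> Y = 0.003 ✓
  B = 0.722 -> Y = 0.377 ✓
All samples match this transformation.

(d) B³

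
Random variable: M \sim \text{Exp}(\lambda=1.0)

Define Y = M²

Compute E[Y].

Using E[X²] = Var(X) + (E[X])²:
E[M] = 1
Var(M) = 1/1.0^2 = 1
E[M²] = 1 + 1² = 1 + 1 = 2

2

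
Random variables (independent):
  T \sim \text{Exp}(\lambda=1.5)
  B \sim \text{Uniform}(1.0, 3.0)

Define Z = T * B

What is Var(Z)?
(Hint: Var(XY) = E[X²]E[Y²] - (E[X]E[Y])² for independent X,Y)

Var(XY) = E[X²]E[Y²] - (E[X]E[Y])²
E[T] = 0.66666667, Var(T) = 0.44444444
E[B] = 2, Var(B) = 0.33333333
E[T²] = 0.44444444 + 0.66666667² = 0.88888889
E[B²] = 0.33333333 + 2² = 4.3333333
Var(Z) = 0.88888889*4.3333333 - (0.66666667*2)²
= 3.8518519 - 1.7777778 = 2.0740741

2.0740741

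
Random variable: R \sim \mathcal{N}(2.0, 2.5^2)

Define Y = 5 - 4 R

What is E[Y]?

For Y = -4R + 5:
E[Y] = -4 * E[R] + 5
E[R] = 2.0 = 2
E[Y] = -4 * 2 + 5 = -3

-3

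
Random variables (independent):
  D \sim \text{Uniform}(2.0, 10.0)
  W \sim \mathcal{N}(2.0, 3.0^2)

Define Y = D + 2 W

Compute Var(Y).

For independent RVs: Var(aX + bY) = a²Var(X) + b²Var(Y)
Var(D) = 5.3333333
Var(W) = 9
Var(Y) = 1²*5.3333333 + 2²*9
= 1*5.3333333 + 4*9 = 41.333333

41.333333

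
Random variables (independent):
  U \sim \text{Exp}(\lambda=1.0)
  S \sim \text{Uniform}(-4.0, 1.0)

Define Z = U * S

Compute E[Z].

For independent RVs: E[XY] = E[X]*E[Y]
E[U] = 1
E[S] = -1.5
E[Z] = 1 * (-1.5) = -1.5

-1.5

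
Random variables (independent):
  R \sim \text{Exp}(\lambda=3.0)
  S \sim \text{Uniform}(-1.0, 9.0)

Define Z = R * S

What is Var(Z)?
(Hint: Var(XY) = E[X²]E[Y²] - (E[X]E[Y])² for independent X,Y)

Var(XY) = E[X²]E[Y²] - (E[X]E[Y])²
E[R] = 0.33333333, Var(R) = 0.11111111
E[S] = 4, Var(S) = 8.3333333
E[R²] = 0.11111111 + 0.33333333² = 0.22222222
E[S²] = 8.3333333 + 4² = 24.333333
Var(Z) = 0.22222222*24.333333 - (0.33333333*4)²
= 5.4074074 - 1.7777778 = 3.6296296

3.6296296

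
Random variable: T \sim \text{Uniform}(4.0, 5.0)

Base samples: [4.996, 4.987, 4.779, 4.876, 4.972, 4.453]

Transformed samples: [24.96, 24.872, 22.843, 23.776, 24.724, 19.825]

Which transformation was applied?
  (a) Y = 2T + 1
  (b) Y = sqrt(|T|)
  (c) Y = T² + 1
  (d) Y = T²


Checking option (d) Y = T²:
  T = 4.996 -> Y = 24.96 ✓
  T = 4.987 -> Y = 24.872 ✓
  T = 4.779 -> Y = 22.843 ✓
All samples match this transformation.

(d) T²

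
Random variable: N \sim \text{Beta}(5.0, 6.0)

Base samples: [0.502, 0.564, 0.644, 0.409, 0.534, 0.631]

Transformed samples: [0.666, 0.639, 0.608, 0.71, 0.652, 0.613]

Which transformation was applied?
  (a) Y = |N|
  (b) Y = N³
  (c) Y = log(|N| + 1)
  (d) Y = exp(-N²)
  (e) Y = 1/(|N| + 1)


Checking option (e) Y = 1/(|N| + 1):
  N = 0.502 -> Y = 0.666 ✓
  N = 0.564 -> Y = 0.639 ✓
  N = 0.644 -> Y = 0.608 ✓
All samples match this transformation.

(e) 1/(|N| + 1)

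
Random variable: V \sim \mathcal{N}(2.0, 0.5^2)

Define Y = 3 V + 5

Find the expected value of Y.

For Y = 3V + 5:
E[Y] = 3 * E[V] + 5
E[V] = 2.0 = 2
E[Y] = 3 * 2 + 5 = 11

11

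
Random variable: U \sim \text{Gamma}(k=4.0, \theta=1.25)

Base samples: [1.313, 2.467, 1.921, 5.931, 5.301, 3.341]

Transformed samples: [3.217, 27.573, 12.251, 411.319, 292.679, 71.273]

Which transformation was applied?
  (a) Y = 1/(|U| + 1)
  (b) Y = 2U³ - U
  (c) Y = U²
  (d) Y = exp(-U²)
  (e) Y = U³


Checking option (b) Y = 2U³ - U:
  U = 1.313 -> Y = 3.217 ✓
  U = 2.467 -> Y = 27.573 ✓
  U = 1.921 -> Y = 12.251 ✓
All samples match this transformation.

(b) 2U³ - U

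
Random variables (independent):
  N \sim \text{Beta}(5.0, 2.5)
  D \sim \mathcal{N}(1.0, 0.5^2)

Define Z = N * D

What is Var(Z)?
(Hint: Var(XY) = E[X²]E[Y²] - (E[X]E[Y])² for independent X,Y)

Var(XY) = E[X²]E[Y²] - (E[X]E[Y])²
E[N] = 0.66666667, Var(N) = 0.026143791
E[D] = 1, Var(D) = 0.25
E[N²] = 0.026143791 + 0.66666667² = 0.47058824
E[D²] = 0.25 + 1² = 1.25
Var(Z) = 0.47058824*1.25 - (0.66666667*1)²
= 0.58823529 - 0.44444444 = 0.14379085

0.14379085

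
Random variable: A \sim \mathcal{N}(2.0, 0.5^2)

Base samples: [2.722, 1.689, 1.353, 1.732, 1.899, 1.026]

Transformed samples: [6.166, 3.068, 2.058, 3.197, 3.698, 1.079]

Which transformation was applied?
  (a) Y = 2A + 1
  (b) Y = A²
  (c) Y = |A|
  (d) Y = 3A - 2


Checking option (d) Y = 3A - 2:
  A = 2.722 -> Y = 6.166 ✓
  A = 1.689 -> Y = 3.068 ✓
  A = 1.353 -> Y = 2.058 ✓
All samples match this transformation.

(d) 3A - 2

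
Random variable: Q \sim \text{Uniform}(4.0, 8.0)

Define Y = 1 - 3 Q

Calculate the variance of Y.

For Y = aQ + b: Var(Y) = a² * Var(Q)
Var(Q) = (8 - 4)^2/12 = 1.3333333
Var(Y) = (-3)² * 1.3333333 = 9 * 1.3333333 = 12

12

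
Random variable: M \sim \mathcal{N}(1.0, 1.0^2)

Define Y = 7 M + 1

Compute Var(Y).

For Y = aM + b: Var(Y) = a² * Var(M)
Var(M) = 1.0^2 = 1
Var(Y) = 7² * 1 = 49 * 1 = 49

49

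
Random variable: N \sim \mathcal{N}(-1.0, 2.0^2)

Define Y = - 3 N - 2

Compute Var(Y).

For Y = aN + b: Var(Y) = a² * Var(N)
Var(N) = 2.0^2 = 4
Var(Y) = (-3)² * 4 = 9 * 4 = 36

36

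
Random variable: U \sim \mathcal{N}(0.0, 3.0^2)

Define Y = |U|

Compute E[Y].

For X ~ N(0, 3.0²), E[|X|] = sigma * sqrt(2/pi)
= 3.0 * sqrt(2/pi) = 2.3936537

2.3936537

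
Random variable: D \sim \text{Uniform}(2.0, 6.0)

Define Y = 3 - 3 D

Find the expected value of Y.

For Y = -3D + 3:
E[Y] = -3 * E[D] + 3
E[D] = (2 + 6)/2 = 4
E[Y] = -3 * 4 + 3 = -9

-9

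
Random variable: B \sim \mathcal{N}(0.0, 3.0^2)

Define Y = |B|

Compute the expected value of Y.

For X ~ N(0, 3.0²), E[|X|] = sigma * sqrt(2/pi)
= 3.0 * sqrt(2/pi) = 2.3936537

2.3936537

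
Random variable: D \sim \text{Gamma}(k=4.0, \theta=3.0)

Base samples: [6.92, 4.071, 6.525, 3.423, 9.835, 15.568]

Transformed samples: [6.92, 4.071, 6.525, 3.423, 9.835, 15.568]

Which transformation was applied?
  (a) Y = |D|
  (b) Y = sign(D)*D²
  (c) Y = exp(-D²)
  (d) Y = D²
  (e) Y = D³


Checking option (a) Y = |D|:
  D = 6.92 -> Y = 6.92 ✓
  D = 4.071 -> Y = 4.071 ✓
  D = 6.525 -> Y = 6.525 ✓
All samples match this transformation.

(a) |D|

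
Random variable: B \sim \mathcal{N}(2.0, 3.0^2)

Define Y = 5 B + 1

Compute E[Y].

For Y = 5B + 1:
E[Y] = 5 * E[B] + 1
E[B] = 2.0 = 2
E[Y] = 5 * 2 + 1 = 11

11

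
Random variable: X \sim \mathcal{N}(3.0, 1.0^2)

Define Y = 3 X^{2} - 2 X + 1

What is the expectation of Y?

E[Y] = 3*E[X²] - 2*E[X] + 1
E[X] = 3
E[X²] = Var(X) + (E[X])² = 1 + 9 = 10
E[Y] = 3*10 - 2*3 + 1 = 25

25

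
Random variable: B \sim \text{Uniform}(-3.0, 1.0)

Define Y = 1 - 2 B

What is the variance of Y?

For Y = aB + b: Var(Y) = a² * Var(B)
Var(B) = (1 + 3)^2/12 = 1.3333333
Var(Y) = (-2)² * 1.3333333 = 4 * 1.3333333 = 5.3333333

5.3333333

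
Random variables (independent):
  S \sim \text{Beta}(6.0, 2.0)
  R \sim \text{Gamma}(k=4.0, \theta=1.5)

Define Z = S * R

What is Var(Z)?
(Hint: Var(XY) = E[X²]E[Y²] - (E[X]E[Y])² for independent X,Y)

Var(XY) = E[X²]E[Y²] - (E[X]E[Y])²
E[S] = 0.75, Var(S) = 0.020833333
E[R] = 6, Var(R) = 9
E[S²] = 0.020833333 + 0.75² = 0.58333333
E[R²] = 9 + 6² = 45
Var(Z) = 0.58333333*45 - (0.75*6)²
= 26.25 - 20.25 = 6

6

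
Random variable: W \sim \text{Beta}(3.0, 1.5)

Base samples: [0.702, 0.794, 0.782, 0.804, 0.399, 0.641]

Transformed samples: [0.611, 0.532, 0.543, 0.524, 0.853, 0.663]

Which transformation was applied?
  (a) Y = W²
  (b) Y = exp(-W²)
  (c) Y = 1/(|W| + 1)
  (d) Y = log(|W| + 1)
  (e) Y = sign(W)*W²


Checking option (b) Y = exp(-W²):
  W = 0.702 -> Y = 0.611 ✓
  W = 0.794 -> Y = 0.532 ✓
  W = 0.782 -> Y = 0.543 ✓
All samples match this transformation.

(b) exp(-W²)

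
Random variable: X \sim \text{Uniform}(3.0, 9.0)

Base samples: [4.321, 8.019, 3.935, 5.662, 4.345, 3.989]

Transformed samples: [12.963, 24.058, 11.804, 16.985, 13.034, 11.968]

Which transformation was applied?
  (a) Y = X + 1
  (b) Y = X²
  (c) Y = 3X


Checking option (c) Y = 3X:
  X = 4.321 -> Y = 12.963 ✓
  X = 8.019 -> Y = 24.058 ✓
  X = 3.935 -> Y = 11.804 ✓
All samples match this transformation.

(c) 3X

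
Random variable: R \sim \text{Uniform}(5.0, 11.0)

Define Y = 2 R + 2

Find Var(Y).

For Y = aR + b: Var(Y) = a² * Var(R)
Var(R) = (11 - 5)^2/12 = 3
Var(Y) = 2² * 3 = 4 * 3 = 12

12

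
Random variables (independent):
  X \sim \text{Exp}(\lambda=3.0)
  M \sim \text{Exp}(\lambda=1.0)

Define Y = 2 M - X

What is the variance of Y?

For independent RVs: Var(aX + bY) = a²Var(X) + b²Var(Y)
Var(X) = 0.11111111
Var(M) = 1
Var(Y) = (-1)²*0.11111111 + 2²*1
= 1*0.11111111 + 4*1 = 4.1111111

4.1111111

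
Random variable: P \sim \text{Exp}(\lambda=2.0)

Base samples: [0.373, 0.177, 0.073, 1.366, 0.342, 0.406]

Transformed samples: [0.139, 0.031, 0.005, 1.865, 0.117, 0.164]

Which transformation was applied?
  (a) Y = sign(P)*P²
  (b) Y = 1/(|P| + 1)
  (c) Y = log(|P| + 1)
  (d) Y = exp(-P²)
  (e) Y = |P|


Checking option (a) Y = sign(P)*P²:
  P = 0.373 -> Y = 0.139 ✓
  P = 0.177 -> Y = 0.031 ✓
  P = 0.073 -> Y = 0.005 ✓
All samples match this transformation.

(a) sign(P)*P²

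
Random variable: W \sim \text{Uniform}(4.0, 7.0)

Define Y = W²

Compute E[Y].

Using E[X²] = Var(X) + (E[X])²:
E[W] = 5.5
Var(W) = (7 - 4)^2/12 = 0.75
E[W²] = 0.75 + 5.5² = 0.75 + 30.25 = 31

31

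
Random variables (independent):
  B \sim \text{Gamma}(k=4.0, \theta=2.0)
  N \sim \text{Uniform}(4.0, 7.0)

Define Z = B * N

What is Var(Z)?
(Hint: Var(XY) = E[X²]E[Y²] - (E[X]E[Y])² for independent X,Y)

Var(XY) = E[X²]E[Y²] - (E[X]E[Y])²
E[B] = 8, Var(B) = 16
E[N] = 5.5, Var(N) = 0.75
E[B²] = 16 + 8² = 80
E[N²] = 0.75 + 5.5² = 31
Var(Z) = 80*31 - (8*5.5)²
= 2480 - 1936 = 544

544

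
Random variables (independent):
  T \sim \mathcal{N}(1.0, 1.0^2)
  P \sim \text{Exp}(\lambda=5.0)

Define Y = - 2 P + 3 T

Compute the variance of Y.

For independent RVs: Var(aX + bY) = a²Var(X) + b²Var(Y)
Var(T) = 1
Var(P) = 0.04
Var(Y) = 3²*1 + (-2)²*0.04
= 9*1 + 4*0.04 = 9.16

9.16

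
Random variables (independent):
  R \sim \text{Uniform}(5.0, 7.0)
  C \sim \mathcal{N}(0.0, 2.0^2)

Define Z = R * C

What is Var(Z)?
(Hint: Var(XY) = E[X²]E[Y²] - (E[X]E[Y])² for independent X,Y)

Var(XY) = E[X²]E[Y²] - (E[X]E[Y])²
E[R] = 6, Var(R) = 0.33333333
E[C] = 0, Var(C) = 4
E[R²] = 0.33333333 + 6² = 36.333333
E[C²] = 4 + 0² = 4
Var(Z) = 36.333333*4 - (6*0)²
= 145.33333 - 0 = 145.33333

145.33333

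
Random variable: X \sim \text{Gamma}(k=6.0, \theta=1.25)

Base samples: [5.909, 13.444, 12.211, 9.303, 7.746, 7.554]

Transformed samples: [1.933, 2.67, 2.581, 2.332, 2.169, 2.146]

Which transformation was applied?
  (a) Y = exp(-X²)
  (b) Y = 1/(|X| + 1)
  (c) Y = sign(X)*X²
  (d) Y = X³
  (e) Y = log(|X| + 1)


Checking option (e) Y = log(|X| + 1):
  X = 5.909 -> Y = 1.933 ✓
  X = 13.444 -> Y = 2.67 ✓
  X = 12.211 -> Y = 2.581 ✓
All samples match this transformation.

(e) log(|X| + 1)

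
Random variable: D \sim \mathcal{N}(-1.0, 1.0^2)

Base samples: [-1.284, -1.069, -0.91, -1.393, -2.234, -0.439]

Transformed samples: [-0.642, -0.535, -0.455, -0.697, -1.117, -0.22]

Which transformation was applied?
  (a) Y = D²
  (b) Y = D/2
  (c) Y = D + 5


Checking option (b) Y = D/2:
  D = -1.284 -> Y = -0.642 ✓
  D = -1.069 -> Y = -0.535 ✓
  D = -0.91 -> Y = -0.455 ✓
All samples match this transformation.

(b) D/2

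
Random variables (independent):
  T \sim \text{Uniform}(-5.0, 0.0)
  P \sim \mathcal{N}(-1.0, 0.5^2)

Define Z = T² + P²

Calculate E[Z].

E[Z] = E[T²] + E[P²]
E[T²] = Var(T) + E[T]² = 2.0833333 + 6.25 = 8.3333333
E[P²] = Var(P) + E[P]² = 0.25 + 1 = 1.25
E[Z] = 8.3333333 + 1.25 = 9.5833333

9.5833333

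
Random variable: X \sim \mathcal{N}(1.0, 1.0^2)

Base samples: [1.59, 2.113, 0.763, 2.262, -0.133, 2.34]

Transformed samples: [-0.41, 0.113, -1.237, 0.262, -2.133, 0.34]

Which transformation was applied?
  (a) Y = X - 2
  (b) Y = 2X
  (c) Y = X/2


Checking option (a) Y = X - 2:
  X = 1.59 -> Y = -0.41 ✓
  X = 2.113 -> Y = 0.113 ✓
  X = 0.763 -> Y = -1.237 ✓
All samples match this transformation.

(a) X - 2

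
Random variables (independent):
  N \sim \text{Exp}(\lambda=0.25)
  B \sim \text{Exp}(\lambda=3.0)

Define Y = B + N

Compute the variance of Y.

For independent RVs: Var(aX + bY) = a²Var(X) + b²Var(Y)
Var(N) = 16
Var(B) = 0.11111111
Var(Y) = 1²*16 + 1²*0.11111111
= 1*16 + 1*0.11111111 = 16.111111

16.111111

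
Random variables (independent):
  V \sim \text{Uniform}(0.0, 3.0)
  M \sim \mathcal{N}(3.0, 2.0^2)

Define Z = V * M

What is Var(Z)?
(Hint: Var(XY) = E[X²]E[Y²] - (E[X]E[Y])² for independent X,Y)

Var(XY) = E[X²]E[Y²] - (E[X]E[Y])²
E[V] = 1.5, Var(V) = 0.75
E[M] = 3, Var(M) = 4
E[V²] = 0.75 + 1.5² = 3
E[M²] = 4 + 3² = 13
Var(Z) = 3*13 - (1.5*3)²
= 39 - 20.25 = 18.75

18.75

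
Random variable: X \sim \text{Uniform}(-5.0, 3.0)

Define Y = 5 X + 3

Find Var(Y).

For Y = aX + b: Var(Y) = a² * Var(X)
Var(X) = (3 + 5)^2/12 = 5.3333333
Var(Y) = 5² * 5.3333333 = 25 * 5.3333333 = 133.33333

133.33333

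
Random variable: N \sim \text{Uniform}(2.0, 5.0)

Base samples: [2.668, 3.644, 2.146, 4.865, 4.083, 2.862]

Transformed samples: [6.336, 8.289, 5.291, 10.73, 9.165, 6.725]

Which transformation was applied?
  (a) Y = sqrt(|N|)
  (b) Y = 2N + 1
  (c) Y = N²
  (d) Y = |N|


Checking option (b) Y = 2N + 1:
  N = 2.668 -> Y = 6.336 ✓
  N = 3.644 -> Y = 8.289 ✓
  N = 2.146 -> Y = 5.291 ✓
All samples match this transformation.

(b) 2N + 1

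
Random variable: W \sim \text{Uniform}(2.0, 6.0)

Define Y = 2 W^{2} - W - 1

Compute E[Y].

E[Y] = 2*E[W²] - 1*E[W] - 1
E[W] = 4
E[W²] = Var(W) + (E[W])² = 1.3333333 + 16 = 17.333333
E[Y] = 2*17.333333 - 1*4 - 1 = 29.666667

29.666667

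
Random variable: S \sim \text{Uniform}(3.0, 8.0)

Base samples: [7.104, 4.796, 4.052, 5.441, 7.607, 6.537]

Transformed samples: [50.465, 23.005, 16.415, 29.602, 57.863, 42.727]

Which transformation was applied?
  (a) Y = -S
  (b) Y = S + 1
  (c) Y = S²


Checking option (c) Y = S²:
  S = 7.104 -> Y = 50.465 ✓
  S = 4.796 -> Y = 23.005 ✓
  S = 4.052 -> Y = 16.415 ✓
All samples match this transformation.

(c) S²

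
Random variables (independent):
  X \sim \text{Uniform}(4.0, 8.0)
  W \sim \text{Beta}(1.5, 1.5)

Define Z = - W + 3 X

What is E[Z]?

E[Z] = 3*E[X] - 1*E[W]
E[X] = 6
E[W] = 0.5
E[Z] = 3*6 - 1*0.5 = 17.5

17.5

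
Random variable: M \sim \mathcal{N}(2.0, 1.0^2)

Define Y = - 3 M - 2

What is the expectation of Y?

For Y = -3M - 2:
E[Y] = -3 * E[M] - 2
E[M] = 2.0 = 2
E[Y] = -3 * 2 - 2 = -8

-8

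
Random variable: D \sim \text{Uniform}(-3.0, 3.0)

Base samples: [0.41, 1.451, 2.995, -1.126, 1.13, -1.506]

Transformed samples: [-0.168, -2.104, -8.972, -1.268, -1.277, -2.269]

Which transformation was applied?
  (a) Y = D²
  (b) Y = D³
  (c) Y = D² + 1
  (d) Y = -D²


Checking option (d) Y = -D²:
  D = 0.41 -> Y = -0.168 ✓
  D = 1.451 -> Y = -2.104 ✓
  D = 2.995 -> Y = -8.972 ✓
All samples match this transformation.

(d) -D²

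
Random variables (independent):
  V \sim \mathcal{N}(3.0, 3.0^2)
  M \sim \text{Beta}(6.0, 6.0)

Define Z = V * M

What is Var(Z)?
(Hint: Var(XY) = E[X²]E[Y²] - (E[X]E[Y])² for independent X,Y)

Var(XY) = E[X²]E[Y²] - (E[X]E[Y])²
E[V] = 3, Var(V) = 9
E[M] = 0.5, Var(M) = 0.019230769
E[V²] = 9 + 3² = 18
E[M²] = 0.019230769 + 0.5² = 0.26923077
Var(Z) = 18*0.26923077 - (3*0.5)²
= 4.8461538 - 2.25 = 2.5961538

2.5961538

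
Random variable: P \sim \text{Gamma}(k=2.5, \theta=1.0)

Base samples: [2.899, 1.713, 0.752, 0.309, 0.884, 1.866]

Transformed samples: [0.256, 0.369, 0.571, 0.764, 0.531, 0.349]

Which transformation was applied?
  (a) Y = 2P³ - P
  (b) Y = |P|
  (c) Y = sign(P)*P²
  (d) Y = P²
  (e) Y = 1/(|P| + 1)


Checking option (e) Y = 1/(|P| + 1):
  P = 2.899 -> Y = 0.256 ✓
  P = 1.713 -> Y = 0.369 ✓
  P = 0.752 -> Y = 0.571 ✓
All samples match this transformation.

(e) 1/(|P| + 1)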